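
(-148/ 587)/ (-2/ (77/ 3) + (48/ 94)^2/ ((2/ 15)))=-12586882/ 93739791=-0.13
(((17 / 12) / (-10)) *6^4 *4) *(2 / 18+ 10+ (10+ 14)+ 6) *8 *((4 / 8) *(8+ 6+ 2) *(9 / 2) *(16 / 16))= -42418944 / 5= -8483788.80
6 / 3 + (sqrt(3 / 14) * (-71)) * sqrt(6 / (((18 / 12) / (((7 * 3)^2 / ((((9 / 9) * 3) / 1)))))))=2 - 213 * sqrt(14)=-794.97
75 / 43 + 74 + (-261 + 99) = -3709 / 43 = -86.26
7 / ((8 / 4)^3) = 7 / 8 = 0.88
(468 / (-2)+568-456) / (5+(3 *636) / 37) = -4514 / 2093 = -2.16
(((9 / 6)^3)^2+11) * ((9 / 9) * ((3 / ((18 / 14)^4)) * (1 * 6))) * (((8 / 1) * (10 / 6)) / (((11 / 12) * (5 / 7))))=24084431 / 8019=3003.42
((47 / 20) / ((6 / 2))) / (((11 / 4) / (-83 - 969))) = -299.66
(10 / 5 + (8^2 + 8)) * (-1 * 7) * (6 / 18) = -518 / 3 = -172.67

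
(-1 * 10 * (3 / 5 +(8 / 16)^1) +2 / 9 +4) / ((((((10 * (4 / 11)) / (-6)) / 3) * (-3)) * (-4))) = 671 / 240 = 2.80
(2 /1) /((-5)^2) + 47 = 1177 /25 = 47.08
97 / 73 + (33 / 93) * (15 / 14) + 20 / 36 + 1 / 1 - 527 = -149336891 / 285138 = -523.74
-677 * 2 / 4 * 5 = -3385 / 2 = -1692.50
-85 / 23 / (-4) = 85 / 92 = 0.92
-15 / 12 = -5 / 4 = -1.25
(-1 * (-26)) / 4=13 / 2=6.50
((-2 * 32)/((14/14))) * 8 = -512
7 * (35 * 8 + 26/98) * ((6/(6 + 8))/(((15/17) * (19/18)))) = 902.75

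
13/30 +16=493/30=16.43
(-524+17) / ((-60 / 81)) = 13689 / 20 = 684.45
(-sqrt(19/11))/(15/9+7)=-3 * sqrt(209)/286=-0.15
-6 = -6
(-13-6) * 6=-114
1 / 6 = 0.17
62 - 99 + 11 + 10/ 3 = -68/ 3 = -22.67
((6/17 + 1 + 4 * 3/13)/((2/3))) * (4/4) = 1509/442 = 3.41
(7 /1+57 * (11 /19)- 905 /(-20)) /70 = 341 /280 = 1.22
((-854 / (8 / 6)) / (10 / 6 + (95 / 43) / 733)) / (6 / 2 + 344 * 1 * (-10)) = 17303931 / 155038160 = 0.11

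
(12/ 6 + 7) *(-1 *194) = -1746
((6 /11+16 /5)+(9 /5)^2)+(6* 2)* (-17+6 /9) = -51979 /275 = -189.01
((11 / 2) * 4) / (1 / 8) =176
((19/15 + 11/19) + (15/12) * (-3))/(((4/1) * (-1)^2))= -2171/4560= -0.48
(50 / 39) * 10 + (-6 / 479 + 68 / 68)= 257947 / 18681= 13.81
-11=-11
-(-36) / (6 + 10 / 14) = 252 / 47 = 5.36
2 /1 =2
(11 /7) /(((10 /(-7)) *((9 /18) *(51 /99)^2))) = -11979 /1445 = -8.29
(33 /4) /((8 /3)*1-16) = -99 /160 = -0.62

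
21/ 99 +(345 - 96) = 8224/ 33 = 249.21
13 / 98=0.13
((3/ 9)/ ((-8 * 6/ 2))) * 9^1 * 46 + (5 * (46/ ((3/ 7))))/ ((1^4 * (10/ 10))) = 530.92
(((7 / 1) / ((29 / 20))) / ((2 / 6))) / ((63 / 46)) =920 / 87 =10.57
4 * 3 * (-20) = -240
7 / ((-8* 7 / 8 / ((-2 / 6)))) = 1 / 3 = 0.33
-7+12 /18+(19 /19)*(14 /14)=-5.33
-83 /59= -1.41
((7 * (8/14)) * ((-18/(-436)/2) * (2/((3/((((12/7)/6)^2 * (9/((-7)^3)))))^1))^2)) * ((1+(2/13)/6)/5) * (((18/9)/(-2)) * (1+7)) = -0.00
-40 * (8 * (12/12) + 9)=-680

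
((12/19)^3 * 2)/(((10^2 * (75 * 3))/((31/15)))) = 992/21434375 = 0.00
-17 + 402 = 385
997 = 997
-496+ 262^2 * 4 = 274080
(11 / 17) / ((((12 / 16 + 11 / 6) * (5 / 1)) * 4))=33 / 2635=0.01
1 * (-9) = -9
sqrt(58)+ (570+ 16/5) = sqrt(58)+ 2866/5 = 580.82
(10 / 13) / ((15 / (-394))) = -788 / 39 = -20.21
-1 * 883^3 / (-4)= 688465387 / 4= 172116346.75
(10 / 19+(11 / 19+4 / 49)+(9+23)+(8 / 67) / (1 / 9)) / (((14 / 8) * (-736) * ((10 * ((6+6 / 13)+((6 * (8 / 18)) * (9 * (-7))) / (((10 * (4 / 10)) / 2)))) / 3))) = 0.00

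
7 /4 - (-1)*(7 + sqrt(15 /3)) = sqrt(5) + 35 /4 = 10.99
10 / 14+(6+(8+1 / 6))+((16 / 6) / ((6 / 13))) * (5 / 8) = 1165 / 63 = 18.49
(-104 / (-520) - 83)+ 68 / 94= -19288 / 235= -82.08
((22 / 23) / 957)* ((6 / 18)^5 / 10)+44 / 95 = 21394711 / 46193085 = 0.46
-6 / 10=-3 / 5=-0.60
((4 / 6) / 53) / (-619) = -2 / 98421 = -0.00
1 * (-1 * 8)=-8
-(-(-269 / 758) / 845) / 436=-269 / 279262360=-0.00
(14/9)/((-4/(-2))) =7/9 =0.78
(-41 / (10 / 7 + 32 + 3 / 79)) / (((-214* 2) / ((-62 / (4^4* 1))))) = -22673 / 32706048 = -0.00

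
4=4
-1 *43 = -43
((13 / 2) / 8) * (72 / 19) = 117 / 38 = 3.08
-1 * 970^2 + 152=-940748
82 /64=41 /32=1.28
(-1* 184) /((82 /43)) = -3956 /41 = -96.49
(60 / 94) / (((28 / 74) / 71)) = 39405 / 329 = 119.77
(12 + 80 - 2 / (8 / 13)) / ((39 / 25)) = 8875 / 156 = 56.89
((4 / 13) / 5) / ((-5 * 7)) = -4 / 2275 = -0.00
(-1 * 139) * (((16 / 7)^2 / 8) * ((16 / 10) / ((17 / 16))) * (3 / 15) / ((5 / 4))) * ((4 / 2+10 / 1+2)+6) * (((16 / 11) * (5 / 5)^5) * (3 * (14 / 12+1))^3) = -40027160576 / 229075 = -174733.87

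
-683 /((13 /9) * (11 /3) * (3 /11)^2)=-22539 /13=-1733.77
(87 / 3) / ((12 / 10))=145 / 6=24.17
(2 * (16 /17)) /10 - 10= -9.81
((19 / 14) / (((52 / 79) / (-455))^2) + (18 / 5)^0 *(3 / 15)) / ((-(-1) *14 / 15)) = 311269971 / 448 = 694799.04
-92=-92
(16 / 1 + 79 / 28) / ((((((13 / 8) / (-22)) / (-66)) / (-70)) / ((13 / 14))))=-7652040 / 7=-1093148.57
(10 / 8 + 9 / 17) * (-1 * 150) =-9075 / 34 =-266.91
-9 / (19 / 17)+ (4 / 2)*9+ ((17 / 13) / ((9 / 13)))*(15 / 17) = 662 / 57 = 11.61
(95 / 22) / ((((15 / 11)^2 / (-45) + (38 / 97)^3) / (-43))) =-41010961255 / 4152294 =-9876.70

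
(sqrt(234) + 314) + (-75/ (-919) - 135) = 194.38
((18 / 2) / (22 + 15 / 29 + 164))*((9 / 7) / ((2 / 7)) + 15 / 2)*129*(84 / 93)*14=944.54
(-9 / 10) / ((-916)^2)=-9 / 8390560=-0.00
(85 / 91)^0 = 1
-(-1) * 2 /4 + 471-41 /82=471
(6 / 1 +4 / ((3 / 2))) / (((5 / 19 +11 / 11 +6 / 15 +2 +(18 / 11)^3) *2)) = 1643785 / 3051684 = 0.54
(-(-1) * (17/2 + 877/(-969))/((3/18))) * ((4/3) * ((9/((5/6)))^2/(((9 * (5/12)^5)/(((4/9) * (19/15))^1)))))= 234403725312/6640625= 35298.44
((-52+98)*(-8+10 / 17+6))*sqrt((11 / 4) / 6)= -92*sqrt(66) / 17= -43.97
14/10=7/5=1.40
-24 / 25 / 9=-0.11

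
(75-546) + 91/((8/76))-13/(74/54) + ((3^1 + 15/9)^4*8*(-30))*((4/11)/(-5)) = 190378025/21978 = 8662.21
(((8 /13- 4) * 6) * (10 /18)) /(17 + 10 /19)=-8360 /12987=-0.64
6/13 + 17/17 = 1.46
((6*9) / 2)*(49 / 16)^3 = 3176523 / 4096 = 775.52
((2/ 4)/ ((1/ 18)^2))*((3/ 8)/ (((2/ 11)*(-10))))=-33.41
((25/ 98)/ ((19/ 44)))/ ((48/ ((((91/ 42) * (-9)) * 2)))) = -3575/ 7448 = -0.48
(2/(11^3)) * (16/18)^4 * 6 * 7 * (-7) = -802816/2910897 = -0.28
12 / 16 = 3 / 4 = 0.75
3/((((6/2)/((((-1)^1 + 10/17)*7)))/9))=-441/17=-25.94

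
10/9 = 1.11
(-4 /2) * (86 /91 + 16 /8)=-536 /91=-5.89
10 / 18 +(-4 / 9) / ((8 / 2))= 4 / 9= 0.44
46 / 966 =1 / 21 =0.05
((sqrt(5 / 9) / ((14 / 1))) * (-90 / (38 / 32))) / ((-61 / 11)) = 2640 * sqrt(5) / 8113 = 0.73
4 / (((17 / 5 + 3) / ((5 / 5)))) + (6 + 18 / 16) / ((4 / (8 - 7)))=77 / 32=2.41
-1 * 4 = -4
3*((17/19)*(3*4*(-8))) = -4896/19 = -257.68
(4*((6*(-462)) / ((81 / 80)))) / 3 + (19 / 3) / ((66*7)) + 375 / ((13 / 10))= -181723879 / 54054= -3361.90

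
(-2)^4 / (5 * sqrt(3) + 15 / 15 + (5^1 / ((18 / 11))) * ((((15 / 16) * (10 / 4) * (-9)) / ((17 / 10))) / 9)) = 136905216 / 172267751 + 213073920 * sqrt(3) / 172267751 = 2.94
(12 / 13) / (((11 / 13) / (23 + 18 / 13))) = 3804 / 143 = 26.60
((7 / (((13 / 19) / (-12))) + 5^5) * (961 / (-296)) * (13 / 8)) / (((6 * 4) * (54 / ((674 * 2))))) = -12639814853 / 767232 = -16474.57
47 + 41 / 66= 3143 / 66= 47.62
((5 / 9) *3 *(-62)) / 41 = -310 / 123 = -2.52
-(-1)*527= 527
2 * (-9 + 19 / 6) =-35 / 3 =-11.67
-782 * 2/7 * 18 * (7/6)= -4692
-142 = -142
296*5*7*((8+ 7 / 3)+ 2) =383320 / 3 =127773.33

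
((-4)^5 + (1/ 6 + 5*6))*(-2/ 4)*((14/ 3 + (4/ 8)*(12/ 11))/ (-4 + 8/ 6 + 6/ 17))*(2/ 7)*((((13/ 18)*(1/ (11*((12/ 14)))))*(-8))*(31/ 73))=3513316118/ 42212907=83.23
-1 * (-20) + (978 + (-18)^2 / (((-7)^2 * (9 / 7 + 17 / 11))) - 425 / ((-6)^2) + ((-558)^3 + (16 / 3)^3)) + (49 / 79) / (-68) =-4806888643927492 / 27667143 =-173739971.78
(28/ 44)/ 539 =1/ 847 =0.00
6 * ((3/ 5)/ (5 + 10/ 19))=114/ 175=0.65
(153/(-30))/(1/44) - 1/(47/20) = -52834/235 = -224.83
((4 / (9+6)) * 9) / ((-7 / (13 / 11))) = -156 / 385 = -0.41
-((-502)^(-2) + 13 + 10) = -5796093 / 252004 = -23.00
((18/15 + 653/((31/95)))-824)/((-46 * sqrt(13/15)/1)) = -182641 * sqrt(195)/92690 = -27.52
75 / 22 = 3.41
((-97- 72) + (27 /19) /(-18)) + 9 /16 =-168.52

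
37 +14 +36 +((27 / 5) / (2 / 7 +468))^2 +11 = 26325981521 / 268632100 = 98.00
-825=-825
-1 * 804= -804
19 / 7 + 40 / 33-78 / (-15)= 10541 / 1155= 9.13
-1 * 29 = -29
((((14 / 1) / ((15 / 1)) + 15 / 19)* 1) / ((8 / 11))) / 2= 5401 / 4560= 1.18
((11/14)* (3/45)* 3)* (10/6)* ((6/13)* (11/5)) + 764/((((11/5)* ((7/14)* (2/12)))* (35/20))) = 11919731/5005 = 2381.56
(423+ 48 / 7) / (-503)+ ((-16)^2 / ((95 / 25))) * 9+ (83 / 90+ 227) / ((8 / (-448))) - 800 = -12958.18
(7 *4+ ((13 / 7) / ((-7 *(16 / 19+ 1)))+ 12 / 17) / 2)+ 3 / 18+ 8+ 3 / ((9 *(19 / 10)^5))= 2632148088337 / 72190666345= 36.46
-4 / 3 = -1.33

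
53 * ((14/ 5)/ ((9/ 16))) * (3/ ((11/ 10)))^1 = 23744/ 33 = 719.52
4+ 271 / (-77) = 37 / 77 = 0.48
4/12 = 1/3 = 0.33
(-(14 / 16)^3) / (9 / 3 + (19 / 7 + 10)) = -2401 / 56320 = -0.04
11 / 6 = 1.83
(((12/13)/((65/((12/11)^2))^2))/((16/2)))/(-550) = -15552/221143154375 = -0.00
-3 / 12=-1 / 4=-0.25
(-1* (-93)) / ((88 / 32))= 372 / 11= 33.82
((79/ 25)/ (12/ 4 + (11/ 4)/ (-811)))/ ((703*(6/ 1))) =128138/ 512539725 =0.00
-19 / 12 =-1.58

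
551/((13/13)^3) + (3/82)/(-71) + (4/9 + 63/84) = 57867715/104796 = 552.19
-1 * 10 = -10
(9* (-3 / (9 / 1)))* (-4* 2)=24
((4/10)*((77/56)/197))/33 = 1/11820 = 0.00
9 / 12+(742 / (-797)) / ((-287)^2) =28134473 / 37513196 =0.75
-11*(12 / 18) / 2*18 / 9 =-22 / 3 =-7.33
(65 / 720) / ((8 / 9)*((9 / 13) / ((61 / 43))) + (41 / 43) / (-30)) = 2216435 / 9869928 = 0.22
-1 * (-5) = 5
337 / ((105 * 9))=337 / 945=0.36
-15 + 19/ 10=-131/ 10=-13.10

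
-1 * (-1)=1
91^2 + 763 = 9044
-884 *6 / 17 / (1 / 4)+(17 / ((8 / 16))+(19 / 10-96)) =-13081 / 10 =-1308.10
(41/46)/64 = 41/2944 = 0.01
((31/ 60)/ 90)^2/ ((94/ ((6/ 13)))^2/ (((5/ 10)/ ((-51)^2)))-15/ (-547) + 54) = 525667/ 3441796698225240000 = 0.00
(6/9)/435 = 2/1305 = 0.00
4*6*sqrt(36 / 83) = 144*sqrt(83) / 83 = 15.81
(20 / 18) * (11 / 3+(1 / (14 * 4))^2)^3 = 205300271767495 / 3747179003904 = 54.79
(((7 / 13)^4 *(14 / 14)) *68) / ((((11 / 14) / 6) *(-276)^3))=-285719 / 137610668052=-0.00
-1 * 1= -1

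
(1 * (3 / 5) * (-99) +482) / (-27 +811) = 0.54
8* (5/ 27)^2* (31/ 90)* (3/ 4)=155/ 2187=0.07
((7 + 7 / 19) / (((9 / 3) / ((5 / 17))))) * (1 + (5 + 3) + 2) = 7700 / 969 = 7.95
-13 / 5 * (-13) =33.80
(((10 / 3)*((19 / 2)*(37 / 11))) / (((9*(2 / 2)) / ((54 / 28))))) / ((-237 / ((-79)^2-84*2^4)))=-17212955 / 36498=-471.61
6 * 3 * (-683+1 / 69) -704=-298948 / 23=-12997.74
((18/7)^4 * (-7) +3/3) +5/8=-835349/2744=-304.43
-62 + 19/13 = -787/13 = -60.54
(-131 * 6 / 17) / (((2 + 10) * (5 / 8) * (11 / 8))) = -4.48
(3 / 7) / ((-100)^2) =3 / 70000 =0.00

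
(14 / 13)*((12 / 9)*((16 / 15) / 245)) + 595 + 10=12387503 / 20475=605.01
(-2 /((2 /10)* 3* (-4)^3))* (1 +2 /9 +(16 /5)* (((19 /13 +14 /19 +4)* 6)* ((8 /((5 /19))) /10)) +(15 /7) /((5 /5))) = 9345613 /491400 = 19.02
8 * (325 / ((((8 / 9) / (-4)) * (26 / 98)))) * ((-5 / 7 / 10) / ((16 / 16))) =3150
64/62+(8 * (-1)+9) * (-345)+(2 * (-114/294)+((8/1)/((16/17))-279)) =-1869109/3038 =-615.24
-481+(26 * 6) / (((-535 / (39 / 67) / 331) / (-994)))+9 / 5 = 1984544252 / 35845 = 55364.60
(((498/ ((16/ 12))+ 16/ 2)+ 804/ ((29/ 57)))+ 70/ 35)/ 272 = 7.22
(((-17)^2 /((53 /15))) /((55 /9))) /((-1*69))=-2601 /13409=-0.19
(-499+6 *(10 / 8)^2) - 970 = -11677 / 8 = -1459.62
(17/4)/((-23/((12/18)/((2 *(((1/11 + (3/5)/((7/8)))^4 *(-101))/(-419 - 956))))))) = -513563958359375/222800011616676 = -2.31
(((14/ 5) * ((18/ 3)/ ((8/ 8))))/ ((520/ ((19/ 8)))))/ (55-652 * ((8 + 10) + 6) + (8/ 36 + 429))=-3591/ 709664800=-0.00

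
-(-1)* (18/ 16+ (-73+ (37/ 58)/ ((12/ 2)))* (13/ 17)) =-54.62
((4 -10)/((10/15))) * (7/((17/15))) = -945/17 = -55.59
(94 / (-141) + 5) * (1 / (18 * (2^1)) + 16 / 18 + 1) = 299 / 36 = 8.31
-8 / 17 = -0.47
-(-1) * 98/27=98/27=3.63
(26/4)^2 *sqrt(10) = 169 *sqrt(10)/4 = 133.61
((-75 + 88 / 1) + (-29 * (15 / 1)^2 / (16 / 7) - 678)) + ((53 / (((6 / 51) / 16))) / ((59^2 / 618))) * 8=374149117 / 55696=6717.70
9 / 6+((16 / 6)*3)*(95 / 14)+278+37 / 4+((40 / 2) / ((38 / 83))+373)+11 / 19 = 404479 / 532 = 760.30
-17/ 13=-1.31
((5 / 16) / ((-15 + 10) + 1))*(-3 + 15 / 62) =855 / 3968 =0.22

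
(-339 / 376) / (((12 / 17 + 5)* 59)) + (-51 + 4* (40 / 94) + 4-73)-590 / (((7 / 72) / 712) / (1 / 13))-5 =-65108422652393 / 195818168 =-332494.29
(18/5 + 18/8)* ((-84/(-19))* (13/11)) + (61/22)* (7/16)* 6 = 632751/16720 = 37.84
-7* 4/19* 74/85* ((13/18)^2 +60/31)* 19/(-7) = 1826246/213435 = 8.56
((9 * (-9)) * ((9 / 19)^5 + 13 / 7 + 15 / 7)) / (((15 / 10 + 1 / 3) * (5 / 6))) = -5810681124 / 27237089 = -213.34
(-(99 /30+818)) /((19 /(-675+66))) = 5001717 /190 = 26324.83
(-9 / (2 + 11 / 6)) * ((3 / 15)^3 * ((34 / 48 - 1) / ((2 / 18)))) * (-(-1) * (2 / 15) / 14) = 27 / 57500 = 0.00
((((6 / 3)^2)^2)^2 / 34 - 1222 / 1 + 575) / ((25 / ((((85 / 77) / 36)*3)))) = -1553 / 660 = -2.35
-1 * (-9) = 9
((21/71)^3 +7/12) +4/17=0.84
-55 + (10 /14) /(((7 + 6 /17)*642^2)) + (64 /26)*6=-40.23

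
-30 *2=-60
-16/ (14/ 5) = -40/ 7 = -5.71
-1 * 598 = -598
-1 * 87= -87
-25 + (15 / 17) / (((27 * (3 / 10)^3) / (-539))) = -2798275 / 4131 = -677.38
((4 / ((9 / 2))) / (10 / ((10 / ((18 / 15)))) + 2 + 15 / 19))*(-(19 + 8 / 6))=-46360 / 10233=-4.53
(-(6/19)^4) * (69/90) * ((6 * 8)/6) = -39744/651605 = -0.06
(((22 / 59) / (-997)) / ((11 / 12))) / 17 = -24 / 999991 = -0.00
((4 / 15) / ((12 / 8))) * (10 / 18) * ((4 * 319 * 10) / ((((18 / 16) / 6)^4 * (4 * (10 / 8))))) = 1337982976 / 6561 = 203929.73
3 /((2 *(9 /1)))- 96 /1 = -575 /6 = -95.83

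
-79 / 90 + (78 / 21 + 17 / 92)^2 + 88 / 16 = 369995533 / 18663120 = 19.82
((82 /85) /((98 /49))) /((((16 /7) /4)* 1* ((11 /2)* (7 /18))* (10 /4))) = 738 /4675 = 0.16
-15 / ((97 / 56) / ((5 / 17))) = -4200 / 1649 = -2.55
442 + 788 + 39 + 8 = 1277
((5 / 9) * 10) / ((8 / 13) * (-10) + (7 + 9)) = 325 / 576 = 0.56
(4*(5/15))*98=392/3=130.67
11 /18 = 0.61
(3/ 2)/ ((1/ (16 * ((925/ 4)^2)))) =2566875/ 2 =1283437.50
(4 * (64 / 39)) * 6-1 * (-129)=2189 / 13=168.38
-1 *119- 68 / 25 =-3043 / 25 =-121.72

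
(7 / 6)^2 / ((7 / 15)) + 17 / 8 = 121 / 24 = 5.04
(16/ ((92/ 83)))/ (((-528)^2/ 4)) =83/ 400752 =0.00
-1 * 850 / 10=-85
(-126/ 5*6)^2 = 571536/ 25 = 22861.44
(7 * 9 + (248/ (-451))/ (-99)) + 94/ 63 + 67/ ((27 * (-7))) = 60142450/ 937629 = 64.14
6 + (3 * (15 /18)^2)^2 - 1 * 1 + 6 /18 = 1393 /144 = 9.67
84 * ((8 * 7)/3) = 1568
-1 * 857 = -857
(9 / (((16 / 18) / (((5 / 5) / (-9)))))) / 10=-9 / 80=-0.11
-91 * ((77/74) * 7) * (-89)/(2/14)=30557527/74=412939.55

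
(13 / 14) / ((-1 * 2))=-0.46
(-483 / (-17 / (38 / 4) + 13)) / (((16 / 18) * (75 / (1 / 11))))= -9177 / 156200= -0.06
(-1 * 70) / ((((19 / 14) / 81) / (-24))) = 1905120 / 19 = 100269.47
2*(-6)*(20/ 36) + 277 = 811/ 3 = 270.33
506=506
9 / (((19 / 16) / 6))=864 / 19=45.47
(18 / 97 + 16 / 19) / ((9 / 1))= 1894 / 16587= 0.11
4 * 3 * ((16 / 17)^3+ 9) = 579756 / 4913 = 118.00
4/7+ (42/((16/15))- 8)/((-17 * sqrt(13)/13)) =4/7- 251 * sqrt(13)/136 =-6.08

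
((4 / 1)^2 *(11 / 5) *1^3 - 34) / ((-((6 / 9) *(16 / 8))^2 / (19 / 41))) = -513 / 1640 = -0.31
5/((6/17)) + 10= 145/6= 24.17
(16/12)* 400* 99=52800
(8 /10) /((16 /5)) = 0.25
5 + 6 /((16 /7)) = 7.62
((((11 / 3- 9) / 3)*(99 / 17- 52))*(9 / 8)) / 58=785 / 493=1.59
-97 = -97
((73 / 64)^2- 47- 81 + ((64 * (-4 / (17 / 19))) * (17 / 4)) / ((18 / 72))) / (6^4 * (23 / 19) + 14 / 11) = -4272357727 / 1344118784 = -3.18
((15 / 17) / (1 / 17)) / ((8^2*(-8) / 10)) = -75 / 256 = -0.29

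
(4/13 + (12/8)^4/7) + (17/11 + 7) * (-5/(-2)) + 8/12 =1108045/48048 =23.06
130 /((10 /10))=130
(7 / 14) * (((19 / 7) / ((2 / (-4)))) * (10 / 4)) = -95 / 14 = -6.79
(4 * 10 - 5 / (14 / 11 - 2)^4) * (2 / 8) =90635 / 16384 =5.53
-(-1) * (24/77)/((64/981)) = 2943/616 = 4.78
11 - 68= -57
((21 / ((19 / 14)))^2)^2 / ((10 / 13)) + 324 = 48773803644 / 651605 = 74851.79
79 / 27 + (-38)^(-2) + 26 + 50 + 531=609.93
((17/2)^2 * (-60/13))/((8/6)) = -13005/52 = -250.10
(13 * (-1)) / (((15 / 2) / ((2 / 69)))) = -52 / 1035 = -0.05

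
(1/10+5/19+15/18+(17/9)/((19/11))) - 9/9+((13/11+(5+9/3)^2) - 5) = 61.47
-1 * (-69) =69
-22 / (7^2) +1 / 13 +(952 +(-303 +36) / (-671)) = 406921556 / 427427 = 952.03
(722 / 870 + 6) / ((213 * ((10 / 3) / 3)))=2971 / 102950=0.03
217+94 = 311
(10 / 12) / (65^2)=1 / 5070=0.00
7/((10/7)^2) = 343/100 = 3.43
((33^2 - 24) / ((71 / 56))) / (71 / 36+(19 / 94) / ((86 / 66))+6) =61115040 / 591313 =103.35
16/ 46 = 8/ 23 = 0.35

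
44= 44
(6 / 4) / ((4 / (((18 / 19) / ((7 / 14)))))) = 0.71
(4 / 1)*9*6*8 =1728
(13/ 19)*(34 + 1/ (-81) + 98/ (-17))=19.31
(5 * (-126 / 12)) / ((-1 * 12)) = 35 / 8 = 4.38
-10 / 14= -5 / 7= -0.71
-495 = -495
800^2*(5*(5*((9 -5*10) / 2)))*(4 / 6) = -656000000 / 3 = -218666666.67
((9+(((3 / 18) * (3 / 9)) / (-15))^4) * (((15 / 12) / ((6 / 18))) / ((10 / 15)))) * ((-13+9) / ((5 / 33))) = -526126590011 / 393660000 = -1336.50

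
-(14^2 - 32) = -164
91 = 91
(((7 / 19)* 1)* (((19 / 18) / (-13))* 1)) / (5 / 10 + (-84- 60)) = 1 / 4797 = 0.00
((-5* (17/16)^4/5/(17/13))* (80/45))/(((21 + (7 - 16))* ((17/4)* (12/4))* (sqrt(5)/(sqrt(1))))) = -0.01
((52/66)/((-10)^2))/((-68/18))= -39/18700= -0.00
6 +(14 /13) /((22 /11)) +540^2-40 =3790365 /13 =291566.54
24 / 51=8 / 17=0.47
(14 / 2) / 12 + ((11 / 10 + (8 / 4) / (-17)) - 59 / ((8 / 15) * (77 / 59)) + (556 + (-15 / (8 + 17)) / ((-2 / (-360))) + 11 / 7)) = 8221399 / 22440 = 366.37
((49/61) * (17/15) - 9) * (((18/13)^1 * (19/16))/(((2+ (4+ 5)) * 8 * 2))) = -210957/2791360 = -0.08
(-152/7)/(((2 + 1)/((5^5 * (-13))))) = 6175000/21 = 294047.62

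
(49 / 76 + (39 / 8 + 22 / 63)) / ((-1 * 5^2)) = -56201 / 239400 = -0.23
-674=-674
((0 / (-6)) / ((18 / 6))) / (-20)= 0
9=9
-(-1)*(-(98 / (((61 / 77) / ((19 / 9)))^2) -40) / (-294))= 98850061 / 44305947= 2.23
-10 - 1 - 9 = -20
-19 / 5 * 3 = -57 / 5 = -11.40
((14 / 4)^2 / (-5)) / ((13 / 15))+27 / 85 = -11091 / 4420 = -2.51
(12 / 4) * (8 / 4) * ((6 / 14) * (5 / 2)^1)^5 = 2278125 / 268912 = 8.47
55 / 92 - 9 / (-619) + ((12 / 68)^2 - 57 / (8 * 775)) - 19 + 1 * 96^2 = 9197.63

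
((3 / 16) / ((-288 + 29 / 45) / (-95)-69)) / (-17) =12825 / 76715968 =0.00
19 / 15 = 1.27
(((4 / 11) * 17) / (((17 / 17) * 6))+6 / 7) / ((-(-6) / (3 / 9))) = 218 / 2079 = 0.10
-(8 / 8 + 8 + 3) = -12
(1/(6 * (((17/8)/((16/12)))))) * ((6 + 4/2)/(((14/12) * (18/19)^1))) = 2432/3213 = 0.76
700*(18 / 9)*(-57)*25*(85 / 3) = -56525000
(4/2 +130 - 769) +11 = -626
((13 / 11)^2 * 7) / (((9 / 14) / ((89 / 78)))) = 56693 / 3267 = 17.35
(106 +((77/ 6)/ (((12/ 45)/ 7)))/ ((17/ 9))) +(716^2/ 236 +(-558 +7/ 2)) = 15262585/ 8024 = 1902.12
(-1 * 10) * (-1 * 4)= 40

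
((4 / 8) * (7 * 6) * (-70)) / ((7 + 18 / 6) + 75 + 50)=-98 / 9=-10.89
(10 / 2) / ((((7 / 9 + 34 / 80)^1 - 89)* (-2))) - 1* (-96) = 3035172 / 31607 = 96.03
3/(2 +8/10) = 1.07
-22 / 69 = -0.32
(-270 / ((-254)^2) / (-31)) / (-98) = -0.00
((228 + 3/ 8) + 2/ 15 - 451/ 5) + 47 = 22237/ 120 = 185.31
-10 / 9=-1.11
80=80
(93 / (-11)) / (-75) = 31 / 275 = 0.11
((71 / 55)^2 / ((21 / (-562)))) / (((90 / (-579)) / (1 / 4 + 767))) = 8475045143 / 38500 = 220131.04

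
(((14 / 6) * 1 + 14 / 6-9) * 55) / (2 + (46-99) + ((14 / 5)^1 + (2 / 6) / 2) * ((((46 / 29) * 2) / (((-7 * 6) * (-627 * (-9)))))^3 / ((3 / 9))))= 4.67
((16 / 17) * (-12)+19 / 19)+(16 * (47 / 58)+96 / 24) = 3289 / 493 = 6.67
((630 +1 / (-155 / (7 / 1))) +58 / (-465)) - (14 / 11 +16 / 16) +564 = 6094816 / 5115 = 1191.56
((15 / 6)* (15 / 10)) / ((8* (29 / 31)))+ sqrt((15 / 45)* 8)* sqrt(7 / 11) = 465 / 928+ 2* sqrt(462) / 33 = 1.80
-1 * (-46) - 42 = 4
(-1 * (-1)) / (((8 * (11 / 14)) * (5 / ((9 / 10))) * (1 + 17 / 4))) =0.01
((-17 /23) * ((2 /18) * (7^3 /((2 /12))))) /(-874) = 5831 /30153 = 0.19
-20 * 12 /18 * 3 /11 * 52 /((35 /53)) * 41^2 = -37062688 /77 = -481333.61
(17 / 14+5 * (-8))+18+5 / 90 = -1306 / 63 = -20.73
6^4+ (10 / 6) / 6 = 23333 / 18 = 1296.28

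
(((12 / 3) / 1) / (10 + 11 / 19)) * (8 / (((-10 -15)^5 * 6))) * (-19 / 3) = 5776 / 17666015625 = 0.00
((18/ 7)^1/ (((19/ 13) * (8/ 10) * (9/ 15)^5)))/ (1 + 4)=40625/ 7182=5.66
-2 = -2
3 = 3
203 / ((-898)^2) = 203 / 806404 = 0.00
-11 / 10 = -1.10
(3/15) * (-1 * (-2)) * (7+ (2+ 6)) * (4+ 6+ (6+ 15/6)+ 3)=129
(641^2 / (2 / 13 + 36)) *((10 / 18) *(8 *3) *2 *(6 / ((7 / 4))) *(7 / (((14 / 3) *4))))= 128194872 / 329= 389650.07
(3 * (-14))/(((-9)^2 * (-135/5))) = 14/729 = 0.02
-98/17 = -5.76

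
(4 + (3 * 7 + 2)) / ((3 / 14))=126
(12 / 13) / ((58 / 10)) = 60 / 377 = 0.16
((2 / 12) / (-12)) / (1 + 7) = -0.00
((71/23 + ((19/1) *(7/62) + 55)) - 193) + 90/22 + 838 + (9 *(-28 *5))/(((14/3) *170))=188725975/266662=707.73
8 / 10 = 4 / 5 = 0.80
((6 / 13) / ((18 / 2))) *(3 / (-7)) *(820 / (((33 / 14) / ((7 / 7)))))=-3280 / 429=-7.65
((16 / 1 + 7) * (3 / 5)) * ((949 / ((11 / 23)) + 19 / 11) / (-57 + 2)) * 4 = -548136 / 275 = -1993.22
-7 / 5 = -1.40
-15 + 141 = 126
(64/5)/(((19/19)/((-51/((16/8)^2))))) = -816/5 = -163.20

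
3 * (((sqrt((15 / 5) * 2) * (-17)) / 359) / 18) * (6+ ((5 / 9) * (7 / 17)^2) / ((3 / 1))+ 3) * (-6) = 70472 * sqrt(6) / 164781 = 1.05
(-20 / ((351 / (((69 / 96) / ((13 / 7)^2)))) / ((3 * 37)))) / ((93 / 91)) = -1459465 / 1131624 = -1.29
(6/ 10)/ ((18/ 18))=3/ 5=0.60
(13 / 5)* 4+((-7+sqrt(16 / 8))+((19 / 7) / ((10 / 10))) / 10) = sqrt(2)+257 / 70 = 5.09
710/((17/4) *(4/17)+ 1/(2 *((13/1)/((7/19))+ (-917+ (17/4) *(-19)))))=3826758/5387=710.37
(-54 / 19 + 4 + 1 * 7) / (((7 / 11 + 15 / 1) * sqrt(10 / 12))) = 341 * sqrt(30) / 3268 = 0.57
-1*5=-5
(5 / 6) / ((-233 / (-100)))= 250 / 699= 0.36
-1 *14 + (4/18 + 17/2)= -95/18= -5.28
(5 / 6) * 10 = 25 / 3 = 8.33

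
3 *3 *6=54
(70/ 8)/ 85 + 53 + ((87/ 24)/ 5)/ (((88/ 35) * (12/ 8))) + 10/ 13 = 12617335/ 233376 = 54.06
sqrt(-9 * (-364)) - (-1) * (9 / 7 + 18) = 135 / 7 + 6 * sqrt(91) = 76.52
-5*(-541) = 2705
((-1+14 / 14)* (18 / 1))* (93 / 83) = 0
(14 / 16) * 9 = 63 / 8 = 7.88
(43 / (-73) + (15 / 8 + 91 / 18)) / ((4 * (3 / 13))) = 433303 / 63072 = 6.87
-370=-370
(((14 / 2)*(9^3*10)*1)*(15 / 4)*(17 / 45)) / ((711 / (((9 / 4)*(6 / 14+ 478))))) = 69173595 / 632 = 109451.89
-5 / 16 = -0.31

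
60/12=5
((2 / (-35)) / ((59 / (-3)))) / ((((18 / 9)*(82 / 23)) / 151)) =10419 / 169330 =0.06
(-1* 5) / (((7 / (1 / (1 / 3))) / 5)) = -10.71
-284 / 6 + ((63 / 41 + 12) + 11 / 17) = -69316 / 2091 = -33.15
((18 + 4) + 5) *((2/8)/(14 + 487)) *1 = 9/668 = 0.01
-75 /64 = -1.17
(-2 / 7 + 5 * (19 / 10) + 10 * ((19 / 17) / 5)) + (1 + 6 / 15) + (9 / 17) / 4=30897 / 2380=12.98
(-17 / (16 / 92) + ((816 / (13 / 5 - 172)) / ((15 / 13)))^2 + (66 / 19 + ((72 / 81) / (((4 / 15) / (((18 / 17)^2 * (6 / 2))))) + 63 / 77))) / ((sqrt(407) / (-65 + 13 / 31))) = 13277662302021 * sqrt(407) / 1290962532398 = 207.49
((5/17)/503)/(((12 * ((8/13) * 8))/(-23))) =-0.00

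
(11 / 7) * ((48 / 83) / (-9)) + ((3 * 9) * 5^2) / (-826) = -188843 / 205674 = -0.92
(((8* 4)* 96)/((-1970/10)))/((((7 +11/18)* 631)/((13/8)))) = -89856/17030059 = -0.01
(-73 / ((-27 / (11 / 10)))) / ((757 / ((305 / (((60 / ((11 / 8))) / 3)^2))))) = 5926943 / 1046476800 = 0.01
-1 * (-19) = 19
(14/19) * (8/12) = 28/57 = 0.49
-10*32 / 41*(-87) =27840 / 41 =679.02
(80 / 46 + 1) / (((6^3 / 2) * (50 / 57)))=0.03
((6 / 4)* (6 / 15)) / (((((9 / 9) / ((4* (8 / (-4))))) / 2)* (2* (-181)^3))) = 0.00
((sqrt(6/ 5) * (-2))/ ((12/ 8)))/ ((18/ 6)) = -4 * sqrt(30)/ 45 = -0.49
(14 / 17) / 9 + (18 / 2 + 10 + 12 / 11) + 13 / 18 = 23455 / 1122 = 20.90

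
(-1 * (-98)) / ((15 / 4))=392 / 15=26.13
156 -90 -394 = -328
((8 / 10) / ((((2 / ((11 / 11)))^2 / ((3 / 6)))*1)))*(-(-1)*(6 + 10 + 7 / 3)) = 11 / 6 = 1.83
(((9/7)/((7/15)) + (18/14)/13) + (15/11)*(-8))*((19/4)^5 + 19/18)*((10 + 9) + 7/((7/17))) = -629176442799/896896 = -701504.35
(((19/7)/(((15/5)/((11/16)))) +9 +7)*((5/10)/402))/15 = 1117/810432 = 0.00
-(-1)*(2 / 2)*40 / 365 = 0.11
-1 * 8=-8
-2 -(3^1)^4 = -83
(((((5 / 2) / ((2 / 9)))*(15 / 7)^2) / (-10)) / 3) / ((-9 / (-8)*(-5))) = 15 / 49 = 0.31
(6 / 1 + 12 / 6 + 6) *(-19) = -266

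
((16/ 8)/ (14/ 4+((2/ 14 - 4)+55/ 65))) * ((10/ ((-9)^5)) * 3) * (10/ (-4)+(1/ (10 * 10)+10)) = -136682/ 8758935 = -0.02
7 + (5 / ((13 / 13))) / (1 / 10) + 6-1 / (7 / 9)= 432 / 7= 61.71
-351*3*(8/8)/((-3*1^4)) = 351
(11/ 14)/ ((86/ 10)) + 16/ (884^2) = 2686857/ 29402282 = 0.09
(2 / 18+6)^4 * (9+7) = 146410000 / 6561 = 22315.20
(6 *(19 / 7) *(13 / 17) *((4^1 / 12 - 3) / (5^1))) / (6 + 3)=-3952 / 5355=-0.74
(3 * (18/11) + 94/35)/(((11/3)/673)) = 5903556/4235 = 1393.99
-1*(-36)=36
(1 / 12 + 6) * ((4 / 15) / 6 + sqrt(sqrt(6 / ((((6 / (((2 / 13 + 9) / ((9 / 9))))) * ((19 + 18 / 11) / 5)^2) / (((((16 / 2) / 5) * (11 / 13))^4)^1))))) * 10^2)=73 / 270 + 32120 * 119^(1 / 4) * sqrt(12485) * 13^(3 / 4) / 115089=705.42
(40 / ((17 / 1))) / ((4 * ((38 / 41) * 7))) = 205 / 2261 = 0.09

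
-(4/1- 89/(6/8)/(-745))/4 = -1.04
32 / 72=0.44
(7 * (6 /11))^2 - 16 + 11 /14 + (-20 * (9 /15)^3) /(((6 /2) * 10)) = -165117 /211750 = -0.78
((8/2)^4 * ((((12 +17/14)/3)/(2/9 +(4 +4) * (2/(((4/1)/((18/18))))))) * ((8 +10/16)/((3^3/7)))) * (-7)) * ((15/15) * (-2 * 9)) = 1429680/19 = 75246.32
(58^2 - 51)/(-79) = -41.94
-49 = -49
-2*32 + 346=282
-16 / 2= -8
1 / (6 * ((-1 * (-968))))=1 / 5808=0.00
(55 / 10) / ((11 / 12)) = 6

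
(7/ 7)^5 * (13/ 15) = 13/ 15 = 0.87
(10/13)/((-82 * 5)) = -1/533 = -0.00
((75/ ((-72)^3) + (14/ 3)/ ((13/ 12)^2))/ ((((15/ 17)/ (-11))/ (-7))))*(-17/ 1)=-1860424835731/ 315394560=-5898.72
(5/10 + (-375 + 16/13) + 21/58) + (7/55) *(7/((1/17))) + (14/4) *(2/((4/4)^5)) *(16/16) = -7273044/20735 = -350.76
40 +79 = 119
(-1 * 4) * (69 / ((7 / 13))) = -3588 / 7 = -512.57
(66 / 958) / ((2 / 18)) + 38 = 18499 / 479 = 38.62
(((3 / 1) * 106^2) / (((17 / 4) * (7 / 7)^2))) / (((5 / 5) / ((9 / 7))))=1213488 / 119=10197.38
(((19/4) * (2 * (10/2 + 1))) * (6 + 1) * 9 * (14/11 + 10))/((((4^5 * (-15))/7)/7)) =-1818243/14080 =-129.14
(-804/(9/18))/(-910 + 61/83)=133464/75469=1.77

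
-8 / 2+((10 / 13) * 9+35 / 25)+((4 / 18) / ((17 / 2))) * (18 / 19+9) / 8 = 182891 / 41990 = 4.36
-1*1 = -1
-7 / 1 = -7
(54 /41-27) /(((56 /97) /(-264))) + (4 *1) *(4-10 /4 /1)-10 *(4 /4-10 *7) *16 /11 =12754.07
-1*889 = -889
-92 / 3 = -30.67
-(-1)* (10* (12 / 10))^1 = 12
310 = 310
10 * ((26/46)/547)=130/12581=0.01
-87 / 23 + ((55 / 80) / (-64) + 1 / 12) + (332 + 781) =78377993 / 70656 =1109.29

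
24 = 24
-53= -53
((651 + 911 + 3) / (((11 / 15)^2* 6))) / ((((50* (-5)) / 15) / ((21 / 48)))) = -98595 / 7744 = -12.73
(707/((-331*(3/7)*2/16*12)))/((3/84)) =-277144/2979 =-93.03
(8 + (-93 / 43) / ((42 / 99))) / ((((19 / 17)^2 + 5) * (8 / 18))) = 1514649 / 1449616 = 1.04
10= 10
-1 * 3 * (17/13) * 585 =-2295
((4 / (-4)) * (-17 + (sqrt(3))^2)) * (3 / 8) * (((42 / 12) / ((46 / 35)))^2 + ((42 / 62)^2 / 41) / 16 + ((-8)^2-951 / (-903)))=10863026573547 / 28680145504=378.76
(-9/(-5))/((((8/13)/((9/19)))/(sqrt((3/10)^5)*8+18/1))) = 9477*sqrt(30)/95000+9477/380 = 25.49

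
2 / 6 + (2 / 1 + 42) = 133 / 3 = 44.33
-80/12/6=-10/9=-1.11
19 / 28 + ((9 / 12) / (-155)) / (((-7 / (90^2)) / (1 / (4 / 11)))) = 6977 / 434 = 16.08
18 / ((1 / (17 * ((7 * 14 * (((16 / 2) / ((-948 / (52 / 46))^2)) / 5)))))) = 1126216 / 16507445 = 0.07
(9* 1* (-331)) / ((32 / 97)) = -288963 / 32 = -9030.09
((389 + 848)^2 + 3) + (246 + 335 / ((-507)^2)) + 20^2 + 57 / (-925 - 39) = 379329393254195 / 247795236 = 1530817.94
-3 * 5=-15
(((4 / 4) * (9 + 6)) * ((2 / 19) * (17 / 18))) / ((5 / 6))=1.79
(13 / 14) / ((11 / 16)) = 1.35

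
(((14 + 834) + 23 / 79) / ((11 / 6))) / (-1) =-402090 / 869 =-462.70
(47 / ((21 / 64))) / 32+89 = 1963 / 21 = 93.48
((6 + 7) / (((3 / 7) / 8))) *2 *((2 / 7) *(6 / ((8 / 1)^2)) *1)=13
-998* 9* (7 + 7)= -125748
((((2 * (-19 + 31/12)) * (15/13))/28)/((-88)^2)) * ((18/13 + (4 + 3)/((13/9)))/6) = -26595/146578432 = -0.00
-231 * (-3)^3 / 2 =6237 / 2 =3118.50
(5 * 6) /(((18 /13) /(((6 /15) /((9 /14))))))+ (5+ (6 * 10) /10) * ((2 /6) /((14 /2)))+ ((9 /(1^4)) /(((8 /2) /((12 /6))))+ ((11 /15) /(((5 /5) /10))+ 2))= 10523 /378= 27.84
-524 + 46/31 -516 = -32194/31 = -1038.52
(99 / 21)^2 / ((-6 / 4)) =-726 / 49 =-14.82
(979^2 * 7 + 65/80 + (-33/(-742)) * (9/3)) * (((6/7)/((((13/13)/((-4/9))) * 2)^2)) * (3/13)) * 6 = 39825146047/101283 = 393206.62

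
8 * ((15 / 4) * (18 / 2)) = 270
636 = 636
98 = 98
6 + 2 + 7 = 15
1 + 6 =7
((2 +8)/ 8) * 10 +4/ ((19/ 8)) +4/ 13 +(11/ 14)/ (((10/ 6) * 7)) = 881053/ 60515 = 14.56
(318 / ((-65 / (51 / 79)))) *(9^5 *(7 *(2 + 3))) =-6703596774 / 1027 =-6527358.11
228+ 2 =230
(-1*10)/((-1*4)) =5/2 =2.50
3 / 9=1 / 3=0.33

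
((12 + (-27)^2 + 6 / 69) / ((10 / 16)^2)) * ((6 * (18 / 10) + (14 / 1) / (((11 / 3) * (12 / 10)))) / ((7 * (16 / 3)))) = 4494036 / 6325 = 710.52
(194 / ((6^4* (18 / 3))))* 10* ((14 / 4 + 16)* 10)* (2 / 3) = 31525 / 972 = 32.43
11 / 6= 1.83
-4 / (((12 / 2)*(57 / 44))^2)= -1936 / 29241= -0.07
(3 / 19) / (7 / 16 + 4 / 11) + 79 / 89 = 86211 / 79477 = 1.08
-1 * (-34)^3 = 39304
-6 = -6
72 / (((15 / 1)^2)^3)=8 / 1265625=0.00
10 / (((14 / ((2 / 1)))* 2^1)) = 5 / 7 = 0.71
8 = 8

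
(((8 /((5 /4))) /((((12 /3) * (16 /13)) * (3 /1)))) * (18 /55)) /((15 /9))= 117 /1375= 0.09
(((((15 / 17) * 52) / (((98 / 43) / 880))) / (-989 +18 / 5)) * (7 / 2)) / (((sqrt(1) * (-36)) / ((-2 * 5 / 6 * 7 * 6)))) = -2365000 / 19329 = -122.36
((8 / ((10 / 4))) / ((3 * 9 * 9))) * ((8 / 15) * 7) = 0.05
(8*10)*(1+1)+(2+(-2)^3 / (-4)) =164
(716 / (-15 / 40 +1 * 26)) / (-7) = -5728 / 1435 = -3.99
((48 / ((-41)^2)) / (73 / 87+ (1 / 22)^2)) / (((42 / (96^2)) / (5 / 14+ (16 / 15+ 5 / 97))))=379271135232 / 34511033935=10.99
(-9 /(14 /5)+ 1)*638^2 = -901311.71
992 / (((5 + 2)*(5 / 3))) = 2976 / 35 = 85.03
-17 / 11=-1.55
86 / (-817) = -2 / 19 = -0.11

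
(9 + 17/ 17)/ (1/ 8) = 80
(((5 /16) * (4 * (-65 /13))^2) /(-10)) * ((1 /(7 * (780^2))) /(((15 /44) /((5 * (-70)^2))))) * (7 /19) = -13475 /173394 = -0.08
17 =17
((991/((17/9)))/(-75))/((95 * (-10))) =2973/403750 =0.01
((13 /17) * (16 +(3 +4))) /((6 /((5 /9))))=1495 /918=1.63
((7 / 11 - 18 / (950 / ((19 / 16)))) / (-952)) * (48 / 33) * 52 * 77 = -3.76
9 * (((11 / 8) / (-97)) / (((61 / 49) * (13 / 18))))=-43659 / 307684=-0.14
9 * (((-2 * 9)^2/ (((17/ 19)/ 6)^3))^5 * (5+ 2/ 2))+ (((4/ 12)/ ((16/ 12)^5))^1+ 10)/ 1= 1409261337953780299646032753574454339210139901249/ 2931121204746051372032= 480792583968180502683082200.00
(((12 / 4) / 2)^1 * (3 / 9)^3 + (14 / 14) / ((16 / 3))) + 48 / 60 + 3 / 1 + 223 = 163471 / 720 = 227.04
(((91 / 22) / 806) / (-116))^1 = -7 / 158224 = -0.00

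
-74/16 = -37/8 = -4.62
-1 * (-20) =20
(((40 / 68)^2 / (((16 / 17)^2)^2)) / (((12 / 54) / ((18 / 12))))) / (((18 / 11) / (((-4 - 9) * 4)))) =-3099525 / 32768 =-94.59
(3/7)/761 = 3/5327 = 0.00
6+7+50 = 63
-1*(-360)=360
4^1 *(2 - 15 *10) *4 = -2368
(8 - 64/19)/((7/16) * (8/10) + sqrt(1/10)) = 6.95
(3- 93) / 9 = -10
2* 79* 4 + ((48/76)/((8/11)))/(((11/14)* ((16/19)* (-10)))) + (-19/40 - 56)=92063/160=575.39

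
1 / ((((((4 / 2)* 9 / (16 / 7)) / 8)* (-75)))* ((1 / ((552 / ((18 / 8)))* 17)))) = -800768 / 14175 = -56.49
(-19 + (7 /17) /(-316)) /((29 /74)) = -3776775 /77894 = -48.49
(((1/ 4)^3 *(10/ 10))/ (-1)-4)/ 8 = -257/ 512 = -0.50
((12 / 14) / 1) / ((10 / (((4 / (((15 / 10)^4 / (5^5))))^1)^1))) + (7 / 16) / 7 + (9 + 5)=682525 / 3024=225.70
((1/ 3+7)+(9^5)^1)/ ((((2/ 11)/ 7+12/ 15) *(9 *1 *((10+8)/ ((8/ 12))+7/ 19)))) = 259198247/ 892944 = 290.27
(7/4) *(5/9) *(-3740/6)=-32725/54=-606.02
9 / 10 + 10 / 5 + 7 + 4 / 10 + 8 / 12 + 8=569 / 30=18.97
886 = 886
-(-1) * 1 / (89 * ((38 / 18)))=9 / 1691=0.01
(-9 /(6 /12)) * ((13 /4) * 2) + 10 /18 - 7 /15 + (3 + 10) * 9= 4 /45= 0.09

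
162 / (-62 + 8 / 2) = -81 / 29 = -2.79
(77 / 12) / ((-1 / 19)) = -1463 / 12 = -121.92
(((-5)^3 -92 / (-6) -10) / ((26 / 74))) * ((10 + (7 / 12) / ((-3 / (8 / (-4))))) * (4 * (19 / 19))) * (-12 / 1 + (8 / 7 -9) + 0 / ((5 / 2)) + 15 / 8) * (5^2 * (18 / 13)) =8809905.77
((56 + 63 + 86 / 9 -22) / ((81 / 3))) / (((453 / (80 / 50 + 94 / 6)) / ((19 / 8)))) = 4719239 / 13209480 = 0.36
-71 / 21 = -3.38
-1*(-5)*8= 40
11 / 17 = 0.65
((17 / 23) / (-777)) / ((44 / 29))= -493 / 786324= -0.00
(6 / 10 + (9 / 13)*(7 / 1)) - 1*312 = -19926 / 65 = -306.55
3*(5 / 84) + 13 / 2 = 187 / 28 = 6.68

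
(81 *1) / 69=27 / 23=1.17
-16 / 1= -16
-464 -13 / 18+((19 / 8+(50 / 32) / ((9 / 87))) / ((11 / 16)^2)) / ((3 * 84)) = -464.58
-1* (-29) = 29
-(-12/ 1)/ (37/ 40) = 12.97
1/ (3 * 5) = 1/ 15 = 0.07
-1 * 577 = -577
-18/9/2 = -1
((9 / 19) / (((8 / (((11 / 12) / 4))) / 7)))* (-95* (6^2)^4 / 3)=-5051970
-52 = -52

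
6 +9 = 15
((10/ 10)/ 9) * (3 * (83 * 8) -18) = 658/ 3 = 219.33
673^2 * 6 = 2717574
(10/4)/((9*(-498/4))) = -0.00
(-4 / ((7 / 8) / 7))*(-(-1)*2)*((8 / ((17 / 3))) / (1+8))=-512 / 51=-10.04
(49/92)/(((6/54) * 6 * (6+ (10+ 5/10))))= 49/1012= 0.05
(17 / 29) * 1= 17 / 29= 0.59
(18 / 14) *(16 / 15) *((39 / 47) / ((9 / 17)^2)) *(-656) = -39433472 / 14805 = -2663.52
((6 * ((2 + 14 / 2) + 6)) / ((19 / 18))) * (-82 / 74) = -66420 / 703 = -94.48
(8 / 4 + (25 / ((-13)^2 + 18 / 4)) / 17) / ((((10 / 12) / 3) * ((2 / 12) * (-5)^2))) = 1279584 / 737375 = 1.74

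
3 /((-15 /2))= -0.40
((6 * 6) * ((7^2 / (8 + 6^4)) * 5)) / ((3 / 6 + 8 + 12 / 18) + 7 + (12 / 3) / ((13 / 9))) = 12285 / 34393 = 0.36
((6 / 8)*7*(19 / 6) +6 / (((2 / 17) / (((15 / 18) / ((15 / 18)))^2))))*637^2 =219521029 / 8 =27440128.62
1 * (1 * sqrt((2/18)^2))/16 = 1/144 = 0.01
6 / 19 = 0.32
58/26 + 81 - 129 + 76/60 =-8678/195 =-44.50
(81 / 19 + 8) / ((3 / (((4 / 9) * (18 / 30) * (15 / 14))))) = 466 / 399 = 1.17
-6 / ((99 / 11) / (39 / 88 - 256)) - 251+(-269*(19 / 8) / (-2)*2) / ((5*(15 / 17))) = 423607 / 6600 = 64.18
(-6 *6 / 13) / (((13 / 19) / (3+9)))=-8208 / 169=-48.57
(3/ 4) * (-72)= -54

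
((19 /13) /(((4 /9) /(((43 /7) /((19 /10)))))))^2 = 3744225 /33124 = 113.04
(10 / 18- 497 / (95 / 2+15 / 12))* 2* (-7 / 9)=78946 / 5265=14.99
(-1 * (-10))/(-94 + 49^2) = 10/2307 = 0.00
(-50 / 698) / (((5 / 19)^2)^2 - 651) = 3258025 / 29608582754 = 0.00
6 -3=3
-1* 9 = -9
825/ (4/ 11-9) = -1815/ 19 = -95.53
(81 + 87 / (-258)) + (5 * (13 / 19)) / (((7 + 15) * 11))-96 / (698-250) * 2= 55531782 / 691999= 80.25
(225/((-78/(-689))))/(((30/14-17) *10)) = -13.38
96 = 96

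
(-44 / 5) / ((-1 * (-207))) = -44 / 1035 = -0.04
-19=-19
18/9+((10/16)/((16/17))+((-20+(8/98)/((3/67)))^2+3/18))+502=2310204317/2765952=835.23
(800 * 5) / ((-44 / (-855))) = 77727.27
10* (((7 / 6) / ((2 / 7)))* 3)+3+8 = 267 / 2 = 133.50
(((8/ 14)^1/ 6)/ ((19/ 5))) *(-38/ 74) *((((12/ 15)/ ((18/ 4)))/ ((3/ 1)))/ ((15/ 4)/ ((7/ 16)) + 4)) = -2/ 32967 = -0.00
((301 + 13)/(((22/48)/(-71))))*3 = -1605168/11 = -145924.36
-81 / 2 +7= -67 / 2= -33.50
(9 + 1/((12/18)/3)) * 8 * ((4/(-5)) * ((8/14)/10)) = -864/175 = -4.94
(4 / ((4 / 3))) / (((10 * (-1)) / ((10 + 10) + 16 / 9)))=-98 / 15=-6.53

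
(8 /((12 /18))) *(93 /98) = 558 /49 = 11.39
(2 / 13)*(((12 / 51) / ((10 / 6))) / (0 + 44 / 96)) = 576 / 12155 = 0.05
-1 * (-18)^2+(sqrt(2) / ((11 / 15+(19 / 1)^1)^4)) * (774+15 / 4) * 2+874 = 550.01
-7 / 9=-0.78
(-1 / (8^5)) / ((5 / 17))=-17 / 163840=-0.00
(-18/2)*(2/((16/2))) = -9/4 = -2.25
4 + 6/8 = 19/4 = 4.75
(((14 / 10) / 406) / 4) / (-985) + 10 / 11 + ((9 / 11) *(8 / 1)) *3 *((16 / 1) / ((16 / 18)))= 4453854789 / 12568600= 354.36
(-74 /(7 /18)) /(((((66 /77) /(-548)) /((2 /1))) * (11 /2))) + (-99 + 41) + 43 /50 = 24299773 /550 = 44181.41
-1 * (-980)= 980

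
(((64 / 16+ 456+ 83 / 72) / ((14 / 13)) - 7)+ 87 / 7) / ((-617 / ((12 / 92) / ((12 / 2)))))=-437111 / 28609056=-0.02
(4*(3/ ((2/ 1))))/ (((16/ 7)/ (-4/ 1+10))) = 63/ 4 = 15.75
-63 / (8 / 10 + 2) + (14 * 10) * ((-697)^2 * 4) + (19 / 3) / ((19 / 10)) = 1632318125 / 6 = 272053020.83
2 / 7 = 0.29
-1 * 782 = -782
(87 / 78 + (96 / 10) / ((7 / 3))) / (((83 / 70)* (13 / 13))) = 4759 / 1079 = 4.41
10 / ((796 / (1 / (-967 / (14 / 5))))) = -7 / 192433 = -0.00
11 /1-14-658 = -661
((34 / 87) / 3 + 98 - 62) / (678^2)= 4715 / 59988762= 0.00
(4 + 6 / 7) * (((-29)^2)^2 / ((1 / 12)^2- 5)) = -3462847776 / 5033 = -688028.57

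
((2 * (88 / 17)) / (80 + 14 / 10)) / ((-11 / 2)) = -160 / 6919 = -0.02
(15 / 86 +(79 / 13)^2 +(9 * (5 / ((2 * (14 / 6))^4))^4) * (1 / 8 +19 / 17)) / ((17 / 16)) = 79865000350603519853185603 / 2287028507896871156547584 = 34.92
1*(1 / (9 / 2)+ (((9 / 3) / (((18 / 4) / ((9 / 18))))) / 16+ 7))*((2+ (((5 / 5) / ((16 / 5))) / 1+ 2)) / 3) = 23989 / 2304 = 10.41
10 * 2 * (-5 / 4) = -25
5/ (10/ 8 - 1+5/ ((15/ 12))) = 20/ 17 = 1.18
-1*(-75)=75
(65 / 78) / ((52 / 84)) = 35 / 26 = 1.35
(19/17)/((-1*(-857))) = 19/14569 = 0.00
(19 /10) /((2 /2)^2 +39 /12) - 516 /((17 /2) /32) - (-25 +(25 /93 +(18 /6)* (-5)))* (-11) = -18807451 /7905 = -2379.18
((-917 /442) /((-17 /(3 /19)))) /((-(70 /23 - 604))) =63273 /1973311652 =0.00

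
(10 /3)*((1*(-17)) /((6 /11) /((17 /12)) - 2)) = 15895 /453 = 35.09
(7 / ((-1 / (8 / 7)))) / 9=-8 / 9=-0.89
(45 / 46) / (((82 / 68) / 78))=59670 / 943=63.28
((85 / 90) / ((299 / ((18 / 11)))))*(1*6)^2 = 612 / 3289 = 0.19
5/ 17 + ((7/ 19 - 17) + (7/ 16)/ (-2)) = -171125/ 10336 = -16.56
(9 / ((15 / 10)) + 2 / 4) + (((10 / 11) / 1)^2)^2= 210333 / 29282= 7.18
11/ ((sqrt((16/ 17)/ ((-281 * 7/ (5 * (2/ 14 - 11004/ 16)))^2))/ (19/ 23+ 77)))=54222322 * sqrt(17)/ 442819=504.87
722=722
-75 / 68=-1.10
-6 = -6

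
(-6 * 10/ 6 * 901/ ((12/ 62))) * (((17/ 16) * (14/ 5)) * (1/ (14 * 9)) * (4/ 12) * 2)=-474827/ 648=-732.76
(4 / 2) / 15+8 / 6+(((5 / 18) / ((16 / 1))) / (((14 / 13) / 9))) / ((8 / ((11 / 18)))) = 476663 / 322560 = 1.48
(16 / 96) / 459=1 / 2754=0.00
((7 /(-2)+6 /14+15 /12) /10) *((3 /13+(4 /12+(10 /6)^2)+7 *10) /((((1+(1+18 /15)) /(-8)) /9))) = 437631 /1456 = 300.57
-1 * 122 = -122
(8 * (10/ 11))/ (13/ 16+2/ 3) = 3840/ 781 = 4.92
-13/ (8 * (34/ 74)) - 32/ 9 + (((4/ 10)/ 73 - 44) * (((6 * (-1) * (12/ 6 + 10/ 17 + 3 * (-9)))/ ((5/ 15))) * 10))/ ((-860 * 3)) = 260638165/ 3842136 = 67.84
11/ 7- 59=-402/ 7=-57.43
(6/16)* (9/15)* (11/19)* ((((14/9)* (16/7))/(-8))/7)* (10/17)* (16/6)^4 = -45056/183141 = -0.25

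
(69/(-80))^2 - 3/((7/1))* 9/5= -1233/44800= -0.03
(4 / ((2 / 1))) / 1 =2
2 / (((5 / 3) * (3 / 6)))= 12 / 5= 2.40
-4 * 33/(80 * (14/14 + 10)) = -0.15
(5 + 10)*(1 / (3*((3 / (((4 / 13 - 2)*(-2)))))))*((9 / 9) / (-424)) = -55 / 4134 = -0.01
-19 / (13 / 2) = -38 / 13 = -2.92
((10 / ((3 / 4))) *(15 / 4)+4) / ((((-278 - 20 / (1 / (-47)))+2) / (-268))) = -1809 / 83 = -21.80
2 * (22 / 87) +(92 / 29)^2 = 10.57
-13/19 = -0.68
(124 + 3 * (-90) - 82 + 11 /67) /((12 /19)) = -290035 /804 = -360.74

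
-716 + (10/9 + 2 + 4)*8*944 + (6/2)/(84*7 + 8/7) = 1966669805/37116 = 52987.12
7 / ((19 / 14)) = 98 / 19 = 5.16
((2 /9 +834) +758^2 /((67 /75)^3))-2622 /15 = 10916663278762 /13534335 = 806590.30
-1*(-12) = 12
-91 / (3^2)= -10.11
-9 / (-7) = 9 / 7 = 1.29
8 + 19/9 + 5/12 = 379/36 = 10.53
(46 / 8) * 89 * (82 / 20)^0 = 2047 / 4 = 511.75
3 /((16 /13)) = 39 /16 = 2.44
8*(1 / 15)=8 / 15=0.53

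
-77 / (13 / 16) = -1232 / 13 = -94.77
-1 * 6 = -6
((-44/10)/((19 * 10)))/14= -11/6650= -0.00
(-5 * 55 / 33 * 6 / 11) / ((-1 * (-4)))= -25 / 22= -1.14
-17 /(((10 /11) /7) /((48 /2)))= -15708 /5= -3141.60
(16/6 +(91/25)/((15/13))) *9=6549/125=52.39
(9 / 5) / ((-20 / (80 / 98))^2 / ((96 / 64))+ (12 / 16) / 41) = 4428 / 984455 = 0.00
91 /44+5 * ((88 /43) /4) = 8753 /1892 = 4.63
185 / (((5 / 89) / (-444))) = -1462092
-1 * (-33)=33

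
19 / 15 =1.27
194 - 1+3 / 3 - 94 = 100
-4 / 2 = -2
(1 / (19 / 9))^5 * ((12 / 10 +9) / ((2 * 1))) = 3011499 / 24760990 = 0.12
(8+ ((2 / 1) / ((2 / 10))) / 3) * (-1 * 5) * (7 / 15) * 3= -238 / 3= -79.33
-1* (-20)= 20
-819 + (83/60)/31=-1523257/1860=-818.96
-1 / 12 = -0.08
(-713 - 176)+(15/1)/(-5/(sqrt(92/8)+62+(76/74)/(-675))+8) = -132984164296063969/149907888321241 - 46781296875 * sqrt(46)/299815776642482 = -887.11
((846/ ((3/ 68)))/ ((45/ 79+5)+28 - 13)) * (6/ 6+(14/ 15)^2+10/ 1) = 1348769528/ 121875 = 11066.83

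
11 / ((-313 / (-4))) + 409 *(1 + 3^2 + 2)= 1536248 / 313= 4908.14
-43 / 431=-0.10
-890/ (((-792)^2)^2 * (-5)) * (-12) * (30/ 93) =-445/ 254109664512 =-0.00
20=20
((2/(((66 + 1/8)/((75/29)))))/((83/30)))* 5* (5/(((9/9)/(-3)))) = -2700000/1273303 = -2.12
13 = 13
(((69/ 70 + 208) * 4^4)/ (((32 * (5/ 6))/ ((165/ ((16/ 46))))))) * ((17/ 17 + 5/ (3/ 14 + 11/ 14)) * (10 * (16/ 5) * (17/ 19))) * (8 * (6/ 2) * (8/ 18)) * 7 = 1159729072128/ 95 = 12207674443.45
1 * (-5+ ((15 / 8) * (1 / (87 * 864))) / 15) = -3006719 / 601344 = -5.00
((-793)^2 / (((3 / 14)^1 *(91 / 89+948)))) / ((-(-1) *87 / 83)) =65034305882 / 22044843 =2950.09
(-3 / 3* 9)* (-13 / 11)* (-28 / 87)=-1092 / 319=-3.42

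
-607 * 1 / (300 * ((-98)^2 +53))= -607 / 2897100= -0.00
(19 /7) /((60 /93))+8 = 1709 /140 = 12.21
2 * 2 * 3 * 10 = 120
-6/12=-1/2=-0.50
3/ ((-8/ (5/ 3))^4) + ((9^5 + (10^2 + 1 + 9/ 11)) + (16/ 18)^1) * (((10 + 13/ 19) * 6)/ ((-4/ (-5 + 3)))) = 43822885867073/ 23113728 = 1895967.88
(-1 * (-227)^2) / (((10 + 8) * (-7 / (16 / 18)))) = 206116 / 567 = 363.52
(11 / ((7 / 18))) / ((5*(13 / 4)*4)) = 198 / 455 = 0.44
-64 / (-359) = 64 / 359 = 0.18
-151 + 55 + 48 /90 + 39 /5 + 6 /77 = -20233 /231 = -87.59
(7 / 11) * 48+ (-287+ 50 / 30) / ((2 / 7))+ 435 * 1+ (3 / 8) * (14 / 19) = -1336375 / 2508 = -532.84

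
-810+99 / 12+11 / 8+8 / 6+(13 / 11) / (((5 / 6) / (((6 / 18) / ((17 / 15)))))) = -3584227 / 4488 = -798.62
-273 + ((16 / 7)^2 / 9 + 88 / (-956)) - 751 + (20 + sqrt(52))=-105769114 / 105399 + 2 * sqrt(13)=-996.30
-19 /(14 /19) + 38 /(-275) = -99807 /3850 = -25.92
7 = 7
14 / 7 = 2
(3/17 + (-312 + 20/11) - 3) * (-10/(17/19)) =11121080/3179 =3498.30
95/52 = 1.83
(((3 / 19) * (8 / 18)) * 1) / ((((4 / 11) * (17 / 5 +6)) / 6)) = 0.12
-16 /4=-4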